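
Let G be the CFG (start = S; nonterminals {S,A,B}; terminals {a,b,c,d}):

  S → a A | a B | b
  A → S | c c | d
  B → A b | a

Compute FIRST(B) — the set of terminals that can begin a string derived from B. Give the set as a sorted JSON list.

FIRST iteration:
iter 1:
  A via A→c c: +{c}
  A via A→d: +{d}
  B via B→A b: +{c,d}
  B via B→a: +{a}
  S via S→a A: +{a}
  S via S→b: +{b}
  FIRST[S]={a,b}  FIRST[A]={c,d}  FIRST[B]={a,c,d}
iter 2:
  A via A→S: +{a,b}
  B via B→A b: +{b}
  FIRST[S]={a,b}  FIRST[A]={a,b,c,d}  FIRST[B]={a,b,c,d}
iter 3: — fixpoint
  FIRST[S]={a,b}  FIRST[A]={a,b,c,d}  FIRST[B]={a,b,c,d}

FIRST(B) = ["a", "b", "c", "d"]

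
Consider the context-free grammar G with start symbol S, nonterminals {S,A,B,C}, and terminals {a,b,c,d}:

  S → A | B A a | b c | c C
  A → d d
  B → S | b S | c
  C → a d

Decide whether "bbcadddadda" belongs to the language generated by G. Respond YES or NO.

CNF form of G:
  S -> B X5 | T0 T0 | T2 T3 | T3 C
  A -> T0 T0
  B -> B X4 | T0 T0 | T2 S | T2 T3 | T3 C | c
  C -> T1 T0
  T0 -> d
  T1 -> a
  T2 -> b
  T3 -> c
  X4 -> A T1
  X5 -> A T1

CYK table (by increasing span):
  T[0,0] 'b' = {T2}  orig:{}
  T[1,1] 'b' = {T2}  orig:{}
  T[2,2] 'c' = {B,T3}  orig:{B}
  T[3,3] 'a' = {T1}  orig:{}
  T[4,4] 'd' = {T0}  orig:{}
  T[5,5] 'd' = {T0}  orig:{}
  T[6,6] 'd' = {T0}  orig:{}
  T[7,7] 'a' = {T1}  orig:{}
  T[8,8] 'd' = {T0}  orig:{}
  T[9,9] 'd' = {T0}  orig:{}
  T[10,10] 'a' = {T1}  orig:{}
  T[0,1] 'bb' = ∅
  T[1,2] 'bc' = {B,S}
  T[2,3] 'ca' = ∅
  T[3,4] 'ad' = {C}
  T[4,5] 'dd' = {A,B,S}
  T[5,6] 'dd' = {A,B,S}
  T[6,7] 'da' = ∅
  T[7,8] 'ad' = {C}
  T[8,9] 'dd' = {A,B,S}
  T[9,10] 'da' = ∅
  T[0,2] 'bbc' = {B}
  T[1,3] 'bca' = ∅
  T[2,4] 'cad' = {B,S}
  T[3,5] 'add' = ∅
  T[4,6] 'ddd' = ∅
  T[5,7] 'dda' = {X4,X5}  orig:{}
  T[6,8] 'dad' = ∅
  T[7,9] 'add' = ∅
  T[8,10] 'dda' = {X4,X5}  orig:{}
  T[0,3] 'bbca' = ∅
  T[1,4] 'bcad' = {B}
  T[2,5] 'cadd' = ∅
  T[3,6] 'addd' = ∅
  T[4,7] 'ddda' = ∅
  T[5,8] 'ddad' = ∅
  T[6,9] 'dadd' = ∅
  T[7,10] 'adda' = ∅
  T[0,4] 'bbcad' = ∅
  T[1,5] 'bcadd' = ∅
  T[2,6] 'caddd' = ∅
  T[3,7] 'addda' = ∅
  T[4,8] 'dddad' = ∅
  T[5,9] 'ddadd' = ∅
  T[6,10] 'dadda' = ∅
  T[0,5] 'bbcadd' = ∅
  T[1,6] 'bcaddd' = ∅
  T[2,7] 'caddda' = {B,S}
  T[3,8] 'adddad' = ∅
  T[4,9] 'dddadd' = ∅
  T[5,10] 'ddadda' = ∅
  T[0,6] 'bbcaddd' = ∅
  T[1,7] 'bcaddda' = {B,S}
  T[2,8] 'cadddad' = ∅
  T[3,9] 'adddadd' = ∅
  T[4,10] 'dddadda' = ∅
  T[0,7] 'bbcaddda' = {B}
  T[1,8] 'bcadddad' = ∅
  T[2,9] 'cadddadd' = ∅
  T[3,10] 'adddadda' = ∅
  T[0,8] 'bbcadddad' = ∅
  T[1,9] 'bcadddadd' = ∅
  T[2,10] 'cadddadda' = {B,S}
  T[0,9] 'bbcadddadd' = ∅
  T[1,10] 'bcadddadda' = {B,S}
  T[0,10] 'bbcadddadda' = {B,S}

S ∈ T[0,10] ⇒ YES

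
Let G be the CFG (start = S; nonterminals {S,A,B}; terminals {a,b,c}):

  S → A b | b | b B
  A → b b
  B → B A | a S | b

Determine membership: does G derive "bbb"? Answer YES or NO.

CNF form of G:
  S -> A T0 | T0 B | b
  A -> T0 T0
  B -> B A | T1 S | b
  T0 -> b
  T1 -> a

Fill CYK table bottom-up:
  T[0,0] 'b' = {B,S,T0}  orig:{B,S}
  T[1,1] 'b' = {B,S,T0}  orig:{B,S}
  T[2,2] 'b' = {B,S,T0}  orig:{B,S}
  T[0,1] 'bb' = {A,S}
  T[1,2] 'bb' = {A,S}
  T[0,2] 'bbb' = {B,S}

S ∈ T[0,2] ⇒ YES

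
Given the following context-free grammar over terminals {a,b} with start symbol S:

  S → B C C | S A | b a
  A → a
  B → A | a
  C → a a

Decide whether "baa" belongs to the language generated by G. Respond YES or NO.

Convert to CNF:
  S -> B X2 | S A | T1 T0
  A -> a
  B -> a
  C -> T0 T0
  T0 -> a
  T1 -> b
  X2 -> C C

CYK fill:
  [0..0]={T1}  "b"  orig:{}
  [1..1]={A,B,T0}  "a"  orig:{A,B}
  [2..2]={A,B,T0}  "a"  orig:{A,B}
  [0..1]={S}  "ba"
  [1..2]={C}  "aa"
  [0..2]={S}  "baa"

S ∈ T[0,2] ⇒ YES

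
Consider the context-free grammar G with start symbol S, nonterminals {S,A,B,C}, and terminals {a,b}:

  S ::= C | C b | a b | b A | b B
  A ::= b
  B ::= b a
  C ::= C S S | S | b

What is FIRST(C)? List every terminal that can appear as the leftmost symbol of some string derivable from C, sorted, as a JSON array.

Compute FIRST by fixpoint:
iter 1:
  A via A→b: +{b}
  B via B→b a: +{b}
  C via C→b: +{b}
  S via S→C: +{b}
  S via S→a b: +{a}
  S: {a,b}  A: {b}  B: {b}  C: {b}
iter 2:
  C via C→S: +{a}
  S: {a,b}  A: {b}  B: {b}  C: {a,b}
iter 3: done
  S: {a,b}  A: {b}  B: {b}  C: {a,b}

FIRST(C) = ["a", "b"]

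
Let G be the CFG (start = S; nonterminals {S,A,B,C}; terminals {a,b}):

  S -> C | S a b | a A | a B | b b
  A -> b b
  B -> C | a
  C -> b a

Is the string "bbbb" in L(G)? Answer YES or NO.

CNF form of G:
  S -> S X2 | T0 T0 | T0 T1 | T1 A | T1 B
  A -> T0 T0
  B -> T0 T1 | a
  C -> T0 T1
  T0 -> b
  T1 -> a
  X2 -> T1 T0

Fill CYK table bottom-up:
  cell(0,0) b: {T0}  orig:{}
  cell(1,1) b: {T0}  orig:{}
  cell(2,2) b: {T0}  orig:{}
  cell(3,3) b: {T0}  orig:{}
  cell(0,1) bb: {A,S}
  cell(1,2) bb: {A,S}
  cell(2,3) bb: {A,S}
  cell(0,2) bbb: ∅
  cell(1,3) bbb: ∅
  cell(0,3) bbbb: ∅

S ∉ T[0,3] ⇒ NO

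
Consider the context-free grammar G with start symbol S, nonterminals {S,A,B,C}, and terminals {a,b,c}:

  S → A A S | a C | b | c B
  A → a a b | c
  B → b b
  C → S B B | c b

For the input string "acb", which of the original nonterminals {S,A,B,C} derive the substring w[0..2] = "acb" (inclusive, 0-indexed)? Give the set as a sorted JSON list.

CNF form of G:
  S -> A X5 | T0 C | T2 B | b
  A -> T0 X3 | c
  B -> T1 T1
  C -> S X4 | T2 T1
  T0 -> a
  T1 -> b
  T2 -> c
  X3 -> T0 T1
  X4 -> B B
  X5 -> A S

CYK table (by increasing span) — only the sub-triangle for w[0..2]:
  [0..0]={T0}  "a"  orig:{}
  [1..1]={A,T2}  "c"  orig:{A}
  [2..2]={S,T1}  "b"  orig:{S}
  [0..1]=∅  "ac"
  [1..2]={C,X5}  "cb"  orig:{C}
  [0..2]={S}  "acb"

Original NTs in T[0,2] deriving "acb": ["S"]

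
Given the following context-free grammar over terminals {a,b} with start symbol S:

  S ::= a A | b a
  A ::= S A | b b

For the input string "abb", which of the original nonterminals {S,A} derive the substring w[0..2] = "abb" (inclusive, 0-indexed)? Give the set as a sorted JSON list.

Convert to CNF:
  S -> T0 T1 | T1 A
  A -> S A | T0 T0
  T0 -> b
  T1 -> a

CYK fill — only the sub-triangle for w[0..2]:
  cell(0,0) a: {T1}  orig:{}
  cell(1,1) b: {T0}  orig:{}
  cell(2,2) b: {T0}  orig:{}
  cell(0,1) ab: ∅
  cell(1,2) bb: {A}
  cell(0,2) abb: {S}

Original NTs in T[0,2] deriving "abb": ["S"]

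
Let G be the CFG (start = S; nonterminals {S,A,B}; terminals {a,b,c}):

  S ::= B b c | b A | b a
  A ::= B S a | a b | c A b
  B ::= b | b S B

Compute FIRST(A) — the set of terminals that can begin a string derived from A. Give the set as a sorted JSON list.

FIRST iteration:
[1]
  A via A→a b: +{a}
  A via A→c A b: +{c}
  B via B→b: +{b}
  S via S→B b c: +{b}
  FIRST[S]={b}  FIRST[A]={a,c}  FIRST[B]={b}
[2]
  A via A→B S a: +{b}
  FIRST[S]={b}  FIRST[A]={a,b,c}  FIRST[B]={b}
[3] — fixpoint
  FIRST[S]={b}  FIRST[A]={a,b,c}  FIRST[B]={b}

FIRST(A) = ["a", "b", "c"]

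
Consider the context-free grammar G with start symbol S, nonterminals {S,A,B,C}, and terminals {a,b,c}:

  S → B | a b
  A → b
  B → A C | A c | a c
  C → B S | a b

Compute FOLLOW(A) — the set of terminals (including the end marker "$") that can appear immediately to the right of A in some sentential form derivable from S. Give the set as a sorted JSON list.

FIRST iteration:
iter 1:
  A via A→b: +{b}
  B via B→A C: +{b}
  B via B→a c: +{a}
  C via C→B S: +{a,b}
  S via S→B: +{a,b}
  FIRST(S)={a,b}  FIRST(A)={b}  FIRST(B)={a,b}  FIRST(C)={a,b}
iter 2: (no change)
  FIRST(S)={a,b}  FIRST(A)={b}  FIRST(B)={a,b}  FIRST(C)={a,b}

FOLLOW iteration:
seed FOLLOW(S) with $
round 1:
  B→A C: FOLLOW(A) ⊇ FIRST(C) = {a,b}; new: +{a,b}
  B→A c: FOLLOW(A) ⊇ FIRST(c) = {c}; new: +{c}
  C→B S: FOLLOW(B) ⊇ FIRST(S) = {a,b}; new: +{a,b}
  S→B: FOLLOW(B) ⊇ FOLLOW(S) ⊇ {$}; new: +{$}
  S: {$}  A: {a,b,c}  B: {$,a,b}  C: {}
round 2:
  B→A C: FOLLOW(C) ⊇ FOLLOW(B) ⊇ {$,a,b}; new: +{$,a,b}
  C→B S: FOLLOW(S) ⊇ FOLLOW(C) ⊇ {$,a,b}; new: +{a,b}
  S: {$,a,b}  A: {a,b,c}  B: {$,a,b}  C: {$,a,b}
round 3: done
  S: {$,a,b}  A: {a,b,c}  B: {$,a,b}  C: {$,a,b}

FOLLOW(A) = ["a", "b", "c"]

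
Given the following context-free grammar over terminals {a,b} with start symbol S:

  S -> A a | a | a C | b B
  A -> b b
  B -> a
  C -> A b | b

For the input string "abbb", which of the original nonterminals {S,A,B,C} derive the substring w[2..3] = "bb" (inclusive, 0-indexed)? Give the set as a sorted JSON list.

CNF form of G:
  S -> A T1 | T0 B | T1 C | a
  A -> T0 T0
  B -> a
  C -> A T0 | b
  T0 -> b
  T1 -> a

CYK table (by increasing span), restricted to cells inside w[2..3]:
  T[2,2] 'b' = {C,T0}  orig:{C}
  T[3,3] 'b' = {C,T0}  orig:{C}
  T[2,3] 'bb' = {A}

Original NTs in T[2,3] deriving "bb": ["A"]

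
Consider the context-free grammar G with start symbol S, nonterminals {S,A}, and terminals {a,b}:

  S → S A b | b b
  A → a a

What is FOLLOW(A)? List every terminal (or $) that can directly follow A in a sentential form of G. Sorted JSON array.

FIRST iteration:
iter 1:
  A via A→a a: +{a}
  S via S→b b: +{b}
  FIRST(S)={b}  FIRST(A)={a}
iter 2: done
  FIRST(S)={b}  FIRST(A)={a}

FOLLOW sets:
seed FOLLOW(S) with $
iter 1:
  S→S A b: FOLLOW(S) ⊇ FIRST(A) = {a}; new: +{a}
  S→S A b: FOLLOW(A) ⊇ FIRST(b) = {b}; new: +{b}
  FOLLOW(S)={$,a}  FOLLOW(A)={b}
iter 2: (stable)
  FOLLOW(S)={$,a}  FOLLOW(A)={b}

FOLLOW(A) = ["b"]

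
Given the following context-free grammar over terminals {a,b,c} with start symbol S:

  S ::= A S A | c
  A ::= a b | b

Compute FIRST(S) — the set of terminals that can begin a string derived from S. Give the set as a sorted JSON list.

Compute FIRST by fixpoint:
pass 1:
  A via A→a b: +{a}
  A via A→b: +{b}
  S via S→A S A: +{a,b}
  S via S→c: +{c}
  FIRST(S)={a,b,c}  FIRST(A)={a,b}
pass 2: (no change)
  FIRST(S)={a,b,c}  FIRST(A)={a,b}

FIRST(S) = ["a", "b", "c"]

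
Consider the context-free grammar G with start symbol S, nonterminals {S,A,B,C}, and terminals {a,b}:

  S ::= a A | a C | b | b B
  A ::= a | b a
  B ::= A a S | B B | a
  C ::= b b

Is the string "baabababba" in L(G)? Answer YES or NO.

Convert to CNF:
  S -> T0 B | T1 A | T1 C | b
  A -> T0 T1 | a
  B -> A X2 | B B | a
  C -> T0 T0
  T0 -> b
  T1 -> a
  X2 -> T1 S

Fill CYK table bottom-up:
  [0..0]={S,T0}  "b"  orig:{S}
  [1..1]={A,B,T1}  "a"  orig:{A,B}
  [2..2]={A,B,T1}  "a"  orig:{A,B}
  [3..3]={S,T0}  "b"  orig:{S}
  [4..4]={A,B,T1}  "a"  orig:{A,B}
  [5..5]={S,T0}  "b"  orig:{S}
  [6..6]={A,B,T1}  "a"  orig:{A,B}
  [7..7]={S,T0}  "b"  orig:{S}
  [8..8]={S,T0}  "b"  orig:{S}
  [9..9]={A,B,T1}  "a"  orig:{A,B}
  [0..1]={A,S}  "ba"
  [1..2]={B,S}  "aa"
  [2..3]={X2}  "ab"  orig:{}
  [3..4]={A,S}  "ba"
  [4..5]={X2}  "ab"  orig:{}
  [5..6]={A,S}  "ba"
  [6..7]={X2}  "ab"  orig:{}
  [7..8]={C}  "bb"
  [8..9]={A,S}  "ba"
  [0..2]={S}  "baa"
  [1..3]={B}  "aab"
  [2..4]={S,X2}  "aba"  orig:{S}
  [3..5]=∅  "bab"
  [4..6]={S,X2}  "aba"  orig:{S}
  [5..7]=∅  "bab"
  [6..8]={S}  "abb"
  [7..9]=∅  "bba"
  [0..3]={B,S}  "baab"
  [1..4]={B,X2}  "aaba"  orig:{B}
  [2..5]=∅  "abab"
  [3..6]=∅  "baba"
  [4..7]=∅  "abab"
  [5..8]=∅  "babb"
  [6..9]=∅  "abba"
  [0..4]={B,S}  "baaba"
  [1..5]=∅  "aabab"
  [2..6]=∅  "ababa"
  [3..7]=∅  "babab"
  [4..8]=∅  "ababb"
  [5..9]=∅  "babba"
  [0..5]=∅  "baabab"
  [1..6]=∅  "aababa"
  [2..7]=∅  "ababab"
  [3..8]=∅  "bababb"
  [4..9]=∅  "ababba"
  [0..6]=∅  "baababa"
  [1..7]=∅  "aababab"
  [2..8]=∅  "abababb"
  [3..9]=∅  "bababba"
  [0..7]=∅  "baababab"
  [1..8]=∅  "aabababb"
  [2..9]=∅  "abababba"
  [0..8]=∅  "baabababb"
  [1..9]=∅  "aabababba"
  [0..9]=∅  "baabababba"

S ∉ T[0,9] ⇒ NO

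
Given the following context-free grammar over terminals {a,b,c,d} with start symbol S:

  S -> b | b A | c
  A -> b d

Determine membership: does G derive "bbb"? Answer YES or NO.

CNF form of G:
  S -> T0 A | b | c
  A -> T0 T1
  T0 -> b
  T1 -> d

CYK table (by increasing span):
  [0..0]={S,T0}  "b"  orig:{S}
  [1..1]={S,T0}  "b"  orig:{S}
  [2..2]={S,T0}  "b"  orig:{S}
  [0..1]=∅  "bb"
  [1..2]=∅  "bb"
  [0..2]=∅  "bbb"

S ∉ T[0,2] ⇒ NO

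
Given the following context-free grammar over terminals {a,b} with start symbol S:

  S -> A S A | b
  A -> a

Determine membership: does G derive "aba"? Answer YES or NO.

Convert to CNF:
  S -> A X0 | b
  A -> a
  X0 -> S A

CYK table (by increasing span):
  [0..0]={A}  "a"
  [1..1]={S}  "b"
  [2..2]={A}  "a"
  [0..1]=∅  "ab"
  [1..2]={X0}  "ba"  orig:{}
  [0..2]={S}  "aba"

S ∈ T[0,2] ⇒ YES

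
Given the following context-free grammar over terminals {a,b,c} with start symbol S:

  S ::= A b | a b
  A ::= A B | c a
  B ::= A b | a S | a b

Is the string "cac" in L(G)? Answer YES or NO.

CNF form of G:
  S -> A T2 | T1 T2
  A -> A B | T0 T1
  B -> A T2 | T1 S | T1 T2
  T0 -> c
  T1 -> a
  T2 -> b

CYK fill:
  cell(0,0) c: {T0}  orig:{}
  cell(1,1) a: {T1}  orig:{}
  cell(2,2) c: {T0}  orig:{}
  cell(0,1) ca: {A}
  cell(1,2) ac: ∅
  cell(0,2) cac: ∅

S ∉ T[0,2] ⇒ NO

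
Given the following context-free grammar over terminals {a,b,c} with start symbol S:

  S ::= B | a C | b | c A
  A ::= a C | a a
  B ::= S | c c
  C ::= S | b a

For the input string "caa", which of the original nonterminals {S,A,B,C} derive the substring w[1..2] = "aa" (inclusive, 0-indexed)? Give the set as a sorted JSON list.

CNF form of G:
  S -> T0 C | T1 A | T1 T1 | b
  A -> T0 C | T0 T0
  B -> T0 C | T1 A | T1 T1 | b
  C -> T0 C | T1 A | T1 T1 | T2 T0 | b
  T0 -> a
  T1 -> c
  T2 -> b

Fill CYK table bottom-up — only the sub-triangle for w[1..2]:
  cell(1,1) a: {T0}  orig:{}
  cell(2,2) a: {T0}  orig:{}
  cell(1,2) aa: {A}

Original NTs in T[1,2] deriving "aa": ["A"]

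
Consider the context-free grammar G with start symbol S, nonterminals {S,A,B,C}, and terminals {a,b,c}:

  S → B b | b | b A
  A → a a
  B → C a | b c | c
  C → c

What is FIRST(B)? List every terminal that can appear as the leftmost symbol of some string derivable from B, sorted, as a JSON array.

FIRST sets, iterate to fixpoint:
round 1:
  A via A→a a: +{a}
  B via B→b c: +{b}
  B via B→c: +{c}
  C via C→c: +{c}
  S via S→B b: +{b,c}
  S: {b,c}  A: {a}  B: {b,c}  C: {c}
round 2: (stable)
  S: {b,c}  A: {a}  B: {b,c}  C: {c}

FIRST(B) = ["b", "c"]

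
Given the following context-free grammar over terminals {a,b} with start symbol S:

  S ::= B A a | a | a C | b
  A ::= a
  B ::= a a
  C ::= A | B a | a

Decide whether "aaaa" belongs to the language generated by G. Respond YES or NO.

CNF form of G:
  S -> B X1 | T0 C | a | b
  A -> a
  B -> T0 T0
  C -> B T0 | a
  T0 -> a
  X1 -> A T0

CYK fill:
  T[0,0] 'a' = {A,C,S,T0}  orig:{A,C,S}
  T[1,1] 'a' = {A,C,S,T0}  orig:{A,C,S}
  T[2,2] 'a' = {A,C,S,T0}  orig:{A,C,S}
  T[3,3] 'a' = {A,C,S,T0}  orig:{A,C,S}
  T[0,1] 'aa' = {B,S,X1}  orig:{B,S}
  T[1,2] 'aa' = {B,S,X1}  orig:{B,S}
  T[2,3] 'aa' = {B,S,X1}  orig:{B,S}
  T[0,2] 'aaa' = {C}
  T[1,3] 'aaa' = {C}
  T[0,3] 'aaaa' = {S}

S ∈ T[0,3] ⇒ YES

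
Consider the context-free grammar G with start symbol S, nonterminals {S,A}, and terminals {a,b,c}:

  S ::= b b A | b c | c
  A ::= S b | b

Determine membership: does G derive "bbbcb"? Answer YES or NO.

CNF form of G:
  S -> T0 T1 | T0 X2 | c
  A -> S T0 | b
  T0 -> b
  T1 -> c
  X2 -> T0 A

CYK fill:
  cell(0,0) b: {A,T0}  orig:{A}
  cell(1,1) b: {A,T0}  orig:{A}
  cell(2,2) b: {A,T0}  orig:{A}
  cell(3,3) c: {S,T1}  orig:{S}
  cell(4,4) b: {A,T0}  orig:{A}
  cell(0,1) bb: {X2}  orig:{}
  cell(1,2) bb: {X2}  orig:{}
  cell(2,3) bc: {S}
  cell(3,4) cb: {A}
  cell(0,2) bbb: {S}
  cell(1,3) bbc: ∅
  cell(2,4) bcb: {A,X2}  orig:{A}
  cell(0,3) bbbc: ∅
  cell(1,4) bbcb: {S,X2}  orig:{S}
  cell(0,4) bbbcb: {S}

S ∈ T[0,4] ⇒ YES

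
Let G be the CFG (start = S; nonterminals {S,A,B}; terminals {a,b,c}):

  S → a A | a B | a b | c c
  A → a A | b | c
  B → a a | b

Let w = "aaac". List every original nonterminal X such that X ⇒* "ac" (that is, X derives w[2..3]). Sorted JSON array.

Convert to CNF:
  S -> T0 A | T0 B | T0 T1 | T2 T2
  A -> T0 A | b | c
  B -> T0 T0 | b
  T0 -> a
  T1 -> b
  T2 -> c

Fill CYK table bottom-up — only the sub-triangle for w[2..3]:
  cell(2,2) a: {T0}  orig:{}
  cell(3,3) c: {A,T2}  orig:{A}
  cell(2,3) ac: {A,S}

Original NTs in T[2,3] deriving "ac": ["A", "S"]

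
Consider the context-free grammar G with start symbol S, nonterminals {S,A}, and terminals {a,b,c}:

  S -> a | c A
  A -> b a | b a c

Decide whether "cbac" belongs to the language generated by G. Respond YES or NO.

Convert to CNF:
  S -> T2 A | a
  A -> T0 T1 | T0 X3
  T0 -> b
  T1 -> a
  T2 -> c
  X3 -> T1 T2

CYK fill:
  T[0,0] 'c' = {T2}  orig:{}
  T[1,1] 'b' = {T0}  orig:{}
  T[2,2] 'a' = {S,T1}  orig:{S}
  T[3,3] 'c' = {T2}  orig:{}
  T[0,1] 'cb' = ∅
  T[1,2] 'ba' = {A}
  T[2,3] 'ac' = {X3}  orig:{}
  T[0,2] 'cba' = {S}
  T[1,3] 'bac' = {A}
  T[0,3] 'cbac' = {S}

S ∈ T[0,3] ⇒ YES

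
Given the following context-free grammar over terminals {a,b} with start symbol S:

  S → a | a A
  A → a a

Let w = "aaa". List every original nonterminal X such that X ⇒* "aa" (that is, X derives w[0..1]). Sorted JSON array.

CNF form of G:
  S -> T0 A | a
  A -> T0 T0
  T0 -> a

CYK fill — only the sub-triangle for w[0..1]:
  [0..0]={S,T0}  "a"  orig:{S}
  [1..1]={S,T0}  "a"  orig:{S}
  [0..1]={A}  "aa"

Original NTs in T[0,1] deriving "aa": ["A"]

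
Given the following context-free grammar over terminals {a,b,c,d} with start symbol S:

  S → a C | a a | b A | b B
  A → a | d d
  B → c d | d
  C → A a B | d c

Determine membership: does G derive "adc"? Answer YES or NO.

CNF form of G:
  S -> T2 C | T2 T2 | T3 A | T3 B
  A -> T0 T0 | a
  B -> T1 T0 | d
  C -> A X4 | T0 T1
  T0 -> d
  T1 -> c
  T2 -> a
  T3 -> b
  X4 -> T2 B

CYK fill:
  [0..0]={A,T2}  "a"  orig:{A}
  [1..1]={B,T0}  "d"  orig:{B}
  [2..2]={T1}  "c"  orig:{}
  [0..1]={X4}  "ad"  orig:{}
  [1..2]={C}  "dc"
  [0..2]={S}  "adc"

S ∈ T[0,2] ⇒ YES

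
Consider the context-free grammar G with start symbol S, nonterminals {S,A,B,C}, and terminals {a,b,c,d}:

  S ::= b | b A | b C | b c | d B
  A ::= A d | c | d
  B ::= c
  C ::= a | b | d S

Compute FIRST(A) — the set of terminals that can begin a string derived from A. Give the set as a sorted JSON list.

Compute FIRST by fixpoint:
[1]
  A via A→c: +{c}
  A via A→d: +{d}
  B via B→c: +{c}
  C via C→a: +{a}
  C via C→b: +{b}
  C via C→d S: +{d}
  S via S→b: +{b}
  S via S→d B: +{d}
  FIRST[S]={b,d}  FIRST[A]={c,d}  FIRST[B]={c}  FIRST[C]={a,b,d}
[2] — fixpoint
  FIRST[S]={b,d}  FIRST[A]={c,d}  FIRST[B]={c}  FIRST[C]={a,b,d}

FIRST(A) = ["c", "d"]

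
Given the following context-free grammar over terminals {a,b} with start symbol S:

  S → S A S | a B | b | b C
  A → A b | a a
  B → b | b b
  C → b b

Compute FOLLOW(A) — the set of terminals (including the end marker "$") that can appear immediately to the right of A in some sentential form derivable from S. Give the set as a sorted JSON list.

Compute FIRST by fixpoint:
round 1:
  A via A→a a: +{a}
  B via B→b: +{b}
  C via C→b b: +{b}
  S via S→a B: +{a}
  S via S→b: +{b}
  S: {a,b}  A: {a}  B: {b}  C: {b}
round 2: (no change)
  S: {a,b}  A: {a}  B: {b}  C: {b}

FOLLOW iteration:
initialize: $ ∈ FOLLOW(S)
round 1:
  A→A b: FOLLOW(A) ⊇ FIRST(b) = {b}; new: +{b}
  S→S A S: FOLLOW(S) ⊇ FIRST(A) = {a}; new: +{a}
  S→S A S: FOLLOW(A) ⊇ FIRST(S) = {a,b}; new: +{a}
  S→a B: FOLLOW(B) ⊇ FOLLOW(S) ⊇ {$,a}; new: +{$,a}
  S→b C: FOLLOW(C) ⊇ FOLLOW(S) ⊇ {$,a}; new: +{$,a}
  FOLLOW[S]={$,a}  FOLLOW[A]={a,b}  FOLLOW[B]={$,a}  FOLLOW[C]={$,a}
round 2: (stable)
  FOLLOW[S]={$,a}  FOLLOW[A]={a,b}  FOLLOW[B]={$,a}  FOLLOW[C]={$,a}

FOLLOW(A) = ["a", "b"]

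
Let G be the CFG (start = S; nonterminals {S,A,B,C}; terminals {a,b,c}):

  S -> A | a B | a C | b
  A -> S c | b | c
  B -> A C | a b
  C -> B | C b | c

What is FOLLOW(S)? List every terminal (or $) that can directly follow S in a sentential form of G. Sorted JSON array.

Compute FIRST by fixpoint:
iter 1:
  A via A→b: +{b}
  A via A→c: +{c}
  B via B→A C: +{b,c}
  B via B→a b: +{a}
  C via C→B: +{a,b,c}
  S via S→A: +{b,c}
  S via S→a B: +{a}
  FIRST(S)={a,b,c}  FIRST(A)={b,c}  FIRST(B)={a,b,c}  FIRST(C)={a,b,c}
iter 2:
  A via A→S c: +{a}
  FIRST(S)={a,b,c}  FIRST(A)={a,b,c}  FIRST(B)={a,b,c}  FIRST(C)={a,b,c}
iter 3: (stable)
  FIRST(S)={a,b,c}  FIRST(A)={a,b,c}  FIRST(B)={a,b,c}  FIRST(C)={a,b,c}

FOLLOW sets:
initialize: $ ∈ FOLLOW(S)
iter 1:
  A→S c: FOLLOW(S) ⊇ FIRST(c) = {c}; new: +{c}
  B→A C: FOLLOW(A) ⊇ FIRST(C) = {a,b,c}; new: +{a,b,c}
  C→C b: FOLLOW(C) ⊇ FIRST(b) = {b}; new: +{b}
  S→A: FOLLOW(A) ⊇ FOLLOW(S) ⊇ {$,c}; new: +{$}
  S→a B: FOLLOW(B) ⊇ FOLLOW(S) ⊇ {$,c}; new: +{$,c}
  S→a C: FOLLOW(C) ⊇ FOLLOW(S) ⊇ {$,c}; new: +{$,c}
  FOLLOW(S)={$,c}  FOLLOW(A)={$,a,b,c}  FOLLOW(B)={$,c}  FOLLOW(C)={$,b,c}
iter 2:
  C→B: FOLLOW(B) ⊇ FOLLOW(C) ⊇ {$,b,c}; new: +{b}
  FOLLOW(S)={$,c}  FOLLOW(A)={$,a,b,c}  FOLLOW(B)={$,b,c}  FOLLOW(C)={$,b,c}
iter 3: done
  FOLLOW(S)={$,c}  FOLLOW(A)={$,a,b,c}  FOLLOW(B)={$,b,c}  FOLLOW(C)={$,b,c}

FOLLOW(S) = ["$", "c"]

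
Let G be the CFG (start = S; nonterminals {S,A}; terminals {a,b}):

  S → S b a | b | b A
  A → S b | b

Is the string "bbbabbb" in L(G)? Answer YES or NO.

CNF form of G:
  S -> S X2 | T0 A | b
  A -> S T0 | b
  T0 -> b
  T1 -> a
  X2 -> T0 T1

CYK table (by increasing span):
  cell(0,0) b: {A,S,T0}  orig:{A,S}
  cell(1,1) b: {A,S,T0}  orig:{A,S}
  cell(2,2) b: {A,S,T0}  orig:{A,S}
  cell(3,3) a: {T1}  orig:{}
  cell(4,4) b: {A,S,T0}  orig:{A,S}
  cell(5,5) b: {A,S,T0}  orig:{A,S}
  cell(6,6) b: {A,S,T0}  orig:{A,S}
  cell(0,1) bb: {A,S}
  cell(1,2) bb: {A,S}
  cell(2,3) ba: {X2}  orig:{}
  cell(3,4) ab: ∅
  cell(4,5) bb: {A,S}
  cell(5,6) bb: {A,S}
  cell(0,2) bbb: {A,S}
  cell(1,3) bba: {S}
  cell(2,4) bab: ∅
  cell(3,5) abb: ∅
  cell(4,6) bbb: {A,S}
  cell(0,3) bbba: {S}
  cell(1,4) bbab: {A}
  cell(2,5) babb: ∅
  cell(3,6) abbb: ∅
  cell(0,4) bbbab: {A,S}
  cell(1,5) bbabb: ∅
  cell(2,6) babbb: ∅
  cell(0,5) bbbabb: {A}
  cell(1,6) bbabbb: ∅
  cell(0,6) bbbabbb: ∅

S ∉ T[0,6] ⇒ NO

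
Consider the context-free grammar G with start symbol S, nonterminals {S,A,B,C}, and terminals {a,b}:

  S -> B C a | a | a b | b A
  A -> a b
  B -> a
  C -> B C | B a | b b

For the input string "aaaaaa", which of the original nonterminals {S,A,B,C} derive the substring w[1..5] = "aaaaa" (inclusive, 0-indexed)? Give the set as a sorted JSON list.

Convert to CNF:
  S -> B X2 | T0 T1 | T1 A | a
  A -> T0 T1
  B -> a
  C -> B C | B T0 | T1 T1
  T0 -> a
  T1 -> b
  X2 -> C T0

CYK fill — only the sub-triangle for w[1..5]:
  cell(1,1) a: {B,S,T0}  orig:{B,S}
  cell(2,2) a: {B,S,T0}  orig:{B,S}
  cell(3,3) a: {B,S,T0}  orig:{B,S}
  cell(4,4) a: {B,S,T0}  orig:{B,S}
  cell(5,5) a: {B,S,T0}  orig:{B,S}
  cell(1,2) aa: {C}
  cell(2,3) aa: {C}
  cell(3,4) aa: {C}
  cell(4,5) aa: {C}
  cell(1,3) aaa: {C,X2}  orig:{C}
  cell(2,4) aaa: {C,X2}  orig:{C}
  cell(3,5) aaa: {C,X2}  orig:{C}
  cell(1,4) aaaa: {C,S,X2}  orig:{C,S}
  cell(2,5) aaaa: {C,S,X2}  orig:{C,S}
  cell(1,5) aaaaa: {C,S,X2}  orig:{C,S}

Original NTs in T[1,5] deriving "aaaaa": ["C", "S"]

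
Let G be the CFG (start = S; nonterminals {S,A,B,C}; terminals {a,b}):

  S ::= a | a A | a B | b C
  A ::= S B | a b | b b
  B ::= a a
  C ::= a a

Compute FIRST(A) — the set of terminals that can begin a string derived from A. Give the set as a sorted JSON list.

Compute FIRST by fixpoint:
round 1:
  A via A→a b: +{a}
  A via A→b b: +{b}
  B via B→a a: +{a}
  C via C→a a: +{a}
  S via S→a: +{a}
  S via S→b C: +{b}
  FIRST(S)={a,b}  FIRST(A)={a,b}  FIRST(B)={a}  FIRST(C)={a}
round 2: (no change)
  FIRST(S)={a,b}  FIRST(A)={a,b}  FIRST(B)={a}  FIRST(C)={a}

FIRST(A) = ["a", "b"]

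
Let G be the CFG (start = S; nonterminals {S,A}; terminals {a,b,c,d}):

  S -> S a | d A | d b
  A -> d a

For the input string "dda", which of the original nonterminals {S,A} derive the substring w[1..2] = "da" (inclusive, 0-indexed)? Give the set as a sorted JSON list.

CNF form of G:
  S -> S T1 | T0 A | T0 T2
  A -> T0 T1
  T0 -> d
  T1 -> a
  T2 -> b

CYK table (by increasing span) — only the sub-triangle for w[1..2]:
  cell(1,1) d: {T0}  orig:{}
  cell(2,2) a: {T1}  orig:{}
  cell(1,2) da: {A}

Original NTs in T[1,2] deriving "da": ["A"]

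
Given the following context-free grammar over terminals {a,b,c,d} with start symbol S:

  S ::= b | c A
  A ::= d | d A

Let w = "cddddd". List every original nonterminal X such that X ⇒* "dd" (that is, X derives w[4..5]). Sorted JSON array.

CNF form of G:
  S -> T1 A | b
  A -> T0 A | d
  T0 -> d
  T1 -> c

CYK table (by increasing span) — only the sub-triangle for w[4..5]:
  T[4,4] 'd' = {A,T0}  orig:{A}
  T[5,5] 'd' = {A,T0}  orig:{A}
  T[4,5] 'dd' = {A}

Original NTs in T[4,5] deriving "dd": ["A"]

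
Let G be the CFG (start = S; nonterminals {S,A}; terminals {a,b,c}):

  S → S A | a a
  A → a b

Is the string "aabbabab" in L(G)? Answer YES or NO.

Convert to CNF:
  S -> S A | T0 T0
  A -> T0 T1
  T0 -> a
  T1 -> b

CYK table (by increasing span):
  [0..0]={T0}  "a"  orig:{}
  [1..1]={T0}  "a"  orig:{}
  [2..2]={T1}  "b"  orig:{}
  [3..3]={T1}  "b"  orig:{}
  [4..4]={T0}  "a"  orig:{}
  [5..5]={T1}  "b"  orig:{}
  [6..6]={T0}  "a"  orig:{}
  [7..7]={T1}  "b"  orig:{}
  [0..1]={S}  "aa"
  [1..2]={A}  "ab"
  [2..3]=∅  "bb"
  [3..4]=∅  "ba"
  [4..5]={A}  "ab"
  [5..6]=∅  "ba"
  [6..7]={A}  "ab"
  [0..2]=∅  "aab"
  [1..3]=∅  "abb"
  [2..4]=∅  "bba"
  [3..5]=∅  "bab"
  [4..6]=∅  "aba"
  [5..7]=∅  "bab"
  [0..3]=∅  "aabb"
  [1..4]=∅  "abba"
  [2..5]=∅  "bbab"
  [3..6]=∅  "baba"
  [4..7]=∅  "abab"
  [0..4]=∅  "aabba"
  [1..5]=∅  "abbab"
  [2..6]=∅  "bbaba"
  [3..7]=∅  "babab"
  [0..5]=∅  "aabbab"
  [1..6]=∅  "abbaba"
  [2..7]=∅  "bbabab"
  [0..6]=∅  "aabbaba"
  [1..7]=∅  "abbabab"
  [0..7]=∅  "aabbabab"

S ∉ T[0,7] ⇒ NO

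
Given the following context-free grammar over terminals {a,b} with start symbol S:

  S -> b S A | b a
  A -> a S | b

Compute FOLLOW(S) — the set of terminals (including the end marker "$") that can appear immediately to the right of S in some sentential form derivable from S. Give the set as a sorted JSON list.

FIRST sets, iterate to fixpoint:
iter 1:
  A via A→a S: +{a}
  A via A→b: +{b}
  S via S→b S A: +{b}
  FIRST(S)={b}  FIRST(A)={a,b}
iter 2: (stable)
  FIRST(S)={b}  FIRST(A)={a,b}

Compute FOLLOW by fixpoint:
initialize: $ ∈ FOLLOW(S)
round 1:
  S→b S A: FOLLOW(S) ⊇ FIRST(A) = {a,b}; new: +{a,b}
  S→b S A: FOLLOW(A) ⊇ FOLLOW(S) ⊇ {$,a,b}; new: +{$,a,b}
  S: {$,a,b}  A: {$,a,b}
round 2: — fixpoint
  S: {$,a,b}  A: {$,a,b}

FOLLOW(S) = ["$", "a", "b"]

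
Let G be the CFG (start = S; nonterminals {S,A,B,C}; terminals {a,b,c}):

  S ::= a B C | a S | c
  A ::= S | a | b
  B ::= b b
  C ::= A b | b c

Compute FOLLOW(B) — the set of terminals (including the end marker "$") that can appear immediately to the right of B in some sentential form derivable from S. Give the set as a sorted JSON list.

FIRST sets, iterate to fixpoint:
[1]
  A via A→a: +{a}
  A via A→b: +{b}
  B via B→b b: +{b}
  C via C→A b: +{a,b}
  S via S→a B C: +{a}
  S via S→c: +{c}
  FIRST[S]={a,c}  FIRST[A]={a,b}  FIRST[B]={b}  FIRST[C]={a,b}
[2]
  A via A→S: +{c}
  C via C→A b: +{c}
  FIRST[S]={a,c}  FIRST[A]={a,b,c}  FIRST[B]={b}  FIRST[C]={a,b,c}
[3] done
  FIRST[S]={a,c}  FIRST[A]={a,b,c}  FIRST[B]={b}  FIRST[C]={a,b,c}

FOLLOW iteration:
initialize: $ ∈ FOLLOW(S)
iter 1:
  C→A b: FOLLOW(A) ⊇ FIRST(b) = {b}; new: +{b}
  S→a B C: FOLLOW(B) ⊇ FIRST(C) = {a,b,c}; new: +{a,b,c}
  S→a B C: FOLLOW(C) ⊇ FOLLOW(S) ⊇ {$}; new: +{$}
  FOLLOW[S]={$}  FOLLOW[A]={b}  FOLLOW[B]={a,b,c}  FOLLOW[C]={$}
iter 2:
  A→S: FOLLOW(S) ⊇ FOLLOW(A) ⊇ {b}; new: +{b}
  S→a B C: FOLLOW(C) ⊇ FOLLOW(S) ⊇ {$,b}; new: +{b}
  FOLLOW[S]={$,b}  FOLLOW[A]={b}  FOLLOW[B]={a,b,c}  FOLLOW[C]={$,b}
iter 3: done
  FOLLOW[S]={$,b}  FOLLOW[A]={b}  FOLLOW[B]={a,b,c}  FOLLOW[C]={$,b}

FOLLOW(B) = ["a", "b", "c"]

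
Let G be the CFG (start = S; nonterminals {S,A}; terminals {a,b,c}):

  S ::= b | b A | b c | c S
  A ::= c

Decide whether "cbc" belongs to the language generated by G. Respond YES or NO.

CNF form of G:
  S -> T0 A | T0 T1 | T1 S | b
  A -> c
  T0 -> b
  T1 -> c

CYK table (by increasing span):
  cell(0,0) c: {A,T1}  orig:{A}
  cell(1,1) b: {S,T0}  orig:{S}
  cell(2,2) c: {A,T1}  orig:{A}
  cell(0,1) cb: {S}
  cell(1,2) bc: {S}
  cell(0,2) cbc: {S}

S ∈ T[0,2] ⇒ YES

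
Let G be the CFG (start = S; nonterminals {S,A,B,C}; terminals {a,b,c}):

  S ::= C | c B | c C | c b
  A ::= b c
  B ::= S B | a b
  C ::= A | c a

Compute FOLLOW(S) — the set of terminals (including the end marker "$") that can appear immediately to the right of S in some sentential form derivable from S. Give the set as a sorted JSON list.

Compute FIRST by fixpoint:
iter 1:
  A via A→b c: +{b}
  B via B→a b: +{a}
  C via C→A: +{b}
  C via C→c a: +{c}
  S via S→C: +{b,c}
  FIRST(S)={b,c}  FIRST(A)={b}  FIRST(B)={a}  FIRST(C)={b,c}
iter 2:
  B via B→S B: +{b,c}
  FIRST(S)={b,c}  FIRST(A)={b}  FIRST(B)={a,b,c}  FIRST(C)={b,c}
iter 3: — fixpoint
  FIRST(S)={b,c}  FIRST(A)={b}  FIRST(B)={a,b,c}  FIRST(C)={b,c}

Compute FOLLOW by fixpoint:
seed FOLLOW(S) with $
[1]
  B→S B: FOLLOW(S) ⊇ FIRST(B) = {a,b,c}; new: +{a,b,c}
  S→C: FOLLOW(C) ⊇ FOLLOW(S) ⊇ {$,a,b,c}; new: +{$,a,b,c}
  S→c B: FOLLOW(B) ⊇ FOLLOW(S) ⊇ {$,a,b,c}; new: +{$,a,b,c}
  FOLLOW[S]={$,a,b,c}  FOLLOW[A]={}  FOLLOW[B]={$,a,b,c}  FOLLOW[C]={$,a,b,c}
[2]
  C→A: FOLLOW(A) ⊇ FOLLOW(C) ⊇ {$,a,b,c}; new: +{$,a,b,c}
  FOLLOW[S]={$,a,b,c}  FOLLOW[A]={$,a,b,c}  FOLLOW[B]={$,a,b,c}  FOLLOW[C]={$,a,b,c}
[3] (no change)
  FOLLOW[S]={$,a,b,c}  FOLLOW[A]={$,a,b,c}  FOLLOW[B]={$,a,b,c}  FOLLOW[C]={$,a,b,c}

FOLLOW(S) = ["$", "a", "b", "c"]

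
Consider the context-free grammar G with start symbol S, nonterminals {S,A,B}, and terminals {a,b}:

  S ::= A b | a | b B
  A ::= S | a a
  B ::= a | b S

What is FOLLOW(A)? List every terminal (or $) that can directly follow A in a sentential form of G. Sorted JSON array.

FIRST iteration:
iter 1:
  A via A→a a: +{a}
  B via B→a: +{a}
  B via B→b S: +{b}
  S via S→A b: +{a}
  S via S→b B: +{b}
  FIRST[S]={a,b}  FIRST[A]={a}  FIRST[B]={a,b}
iter 2:
  A via A→S: +{b}
  FIRST[S]={a,b}  FIRST[A]={a,b}  FIRST[B]={a,b}
iter 3: (no change)
  FIRST[S]={a,b}  FIRST[A]={a,b}  FIRST[B]={a,b}

Compute FOLLOW by fixpoint:
seed FOLLOW(S) with $
round 1:
  S→A b: FOLLOW(A) ⊇ FIRST(b) = {b}; new: +{b}
  S→b B: FOLLOW(B) ⊇ FOLLOW(S) ⊇ {$}; new: +{$}
  FOLLOW[S]={$}  FOLLOW[A]={b}  FOLLOW[B]={$}
round 2:
  A→S: FOLLOW(S) ⊇ FOLLOW(A) ⊇ {b}; new: +{b}
  S→b B: FOLLOW(B) ⊇ FOLLOW(S) ⊇ {$,b}; new: +{b}
  FOLLOW[S]={$,b}  FOLLOW[A]={b}  FOLLOW[B]={$,b}
round 3: done
  FOLLOW[S]={$,b}  FOLLOW[A]={b}  FOLLOW[B]={$,b}

FOLLOW(A) = ["b"]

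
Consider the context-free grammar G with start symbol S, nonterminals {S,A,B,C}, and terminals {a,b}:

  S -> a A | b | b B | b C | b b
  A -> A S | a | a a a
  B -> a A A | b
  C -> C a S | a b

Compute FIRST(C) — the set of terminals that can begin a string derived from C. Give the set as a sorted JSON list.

FIRST sets, iterate to fixpoint:
iter 1:
  A via A→a: +{a}
  B via B→a A A: +{a}
  B via B→b: +{b}
  C via C→a b: +{a}
  S via S→a A: +{a}
  S via S→b: +{b}
  S: {a,b}  A: {a}  B: {a,b}  C: {a}
iter 2: (stable)
  S: {a,b}  A: {a}  B: {a,b}  C: {a}

FIRST(C) = ["a"]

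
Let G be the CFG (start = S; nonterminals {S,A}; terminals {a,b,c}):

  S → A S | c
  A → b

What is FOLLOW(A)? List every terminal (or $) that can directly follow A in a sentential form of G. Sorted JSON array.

Compute FIRST by fixpoint:
[1]
  A via A→b: +{b}
  S via S→A S: +{b}
  S via S→c: +{c}
  FIRST(S)={b,c}  FIRST(A)={b}
[2] (stable)
  FIRST(S)={b,c}  FIRST(A)={b}

FOLLOW sets:
FOLLOW(S) := {$}
round 1:
  S→A S: FOLLOW(A) ⊇ FIRST(S) = {b,c}; new: +{b,c}
  FOLLOW(S)={$}  FOLLOW(A)={b,c}
round 2: — fixpoint
  FOLLOW(S)={$}  FOLLOW(A)={b,c}

FOLLOW(A) = ["b", "c"]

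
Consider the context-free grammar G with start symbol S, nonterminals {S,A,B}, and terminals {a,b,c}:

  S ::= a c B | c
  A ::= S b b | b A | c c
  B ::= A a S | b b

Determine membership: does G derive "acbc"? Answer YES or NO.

Convert to CNF:
  S -> T2 X5 | c
  A -> S X3 | T0 A | T1 T1
  B -> A X4 | T0 T0
  T0 -> b
  T1 -> c
  T2 -> a
  X3 -> T0 T0
  X4 -> T2 S
  X5 -> T1 B

CYK table (by increasing span):
  [0..0]={T2}  "a"  orig:{}
  [1..1]={S,T1}  "c"  orig:{S}
  [2..2]={T0}  "b"  orig:{}
  [3..3]={S,T1}  "c"  orig:{S}
  [0..1]={X4}  "ac"  orig:{}
  [1..2]=∅  "cb"
  [2..3]=∅  "bc"
  [0..2]=∅  "acb"
  [1..3]=∅  "cbc"
  [0..3]=∅  "acbc"

S ∉ T[0,3] ⇒ NO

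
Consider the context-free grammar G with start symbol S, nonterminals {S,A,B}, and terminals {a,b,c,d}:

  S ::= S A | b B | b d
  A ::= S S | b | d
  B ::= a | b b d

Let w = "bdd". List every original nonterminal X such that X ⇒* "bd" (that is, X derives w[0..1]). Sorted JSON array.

CNF form of G:
  S -> S A | T0 B | T0 T1
  A -> S S | b | d
  B -> T0 X2 | a
  T0 -> b
  T1 -> d
  X2 -> T0 T1

CYK fill — only the sub-triangle for w[0..1]:
  T[0,0] 'b' = {A,T0}  orig:{A}
  T[1,1] 'd' = {A,T1}  orig:{A}
  T[0,1] 'bd' = {S,X2}  orig:{S}

Original NTs in T[0,1] deriving "bd": ["S"]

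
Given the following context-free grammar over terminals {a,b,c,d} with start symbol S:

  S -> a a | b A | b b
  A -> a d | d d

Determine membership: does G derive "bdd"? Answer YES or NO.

CNF form of G:
  S -> T0 T0 | T2 A | T2 T2
  A -> T0 T1 | T1 T1
  T0 -> a
  T1 -> d
  T2 -> b

CYK table (by increasing span):
  T[0,0] 'b' = {T2}  orig:{}
  T[1,1] 'd' = {T1}  orig:{}
  T[2,2] 'd' = {T1}  orig:{}
  T[0,1] 'bd' = ∅
  T[1,2] 'dd' = {A}
  T[0,2] 'bdd' = {S}

S ∈ T[0,2] ⇒ YES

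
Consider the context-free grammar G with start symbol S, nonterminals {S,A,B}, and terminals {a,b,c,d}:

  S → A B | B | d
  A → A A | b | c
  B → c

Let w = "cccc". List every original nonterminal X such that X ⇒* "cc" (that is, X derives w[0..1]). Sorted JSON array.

CNF form of G:
  S -> A B | c | d
  A -> A A | b | c
  B -> c

CYK table (by increasing span) (cells [i..j] with 0 ≤ i ≤ j ≤ 1 only):
  [0..0]={A,B,S}  "c"
  [1..1]={A,B,S}  "c"
  [0..1]={A,S}  "cc"

Original NTs in T[0,1] deriving "cc": ["A", "S"]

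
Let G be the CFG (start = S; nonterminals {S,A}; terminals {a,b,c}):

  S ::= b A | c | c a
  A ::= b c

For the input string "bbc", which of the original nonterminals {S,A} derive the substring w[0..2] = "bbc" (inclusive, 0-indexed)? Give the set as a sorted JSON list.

Convert to CNF:
  S -> T0 A | T1 T2 | c
  A -> T0 T1
  T0 -> b
  T1 -> c
  T2 -> a

Fill CYK table bottom-up, restricted to cells inside w[0..2]:
  cell(0,0) b: {T0}  orig:{}
  cell(1,1) b: {T0}  orig:{}
  cell(2,2) c: {S,T1}  orig:{S}
  cell(0,1) bb: ∅
  cell(1,2) bc: {A}
  cell(0,2) bbc: {S}

Original NTs in T[0,2] deriving "bbc": ["S"]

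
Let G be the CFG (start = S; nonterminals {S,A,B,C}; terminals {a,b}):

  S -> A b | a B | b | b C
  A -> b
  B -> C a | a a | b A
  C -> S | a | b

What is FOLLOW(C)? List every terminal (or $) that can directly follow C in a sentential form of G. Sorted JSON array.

FIRST sets, iterate to fixpoint:
round 1:
  A via A→b: +{b}
  B via B→a a: +{a}
  B via B→b A: +{b}
  C via C→a: +{a}
  C via C→b: +{b}
  S via S→A b: +{b}
  S via S→a B: +{a}
  S: {a,b}  A: {b}  B: {a,b}  C: {a,b}
round 2: (stable)
  S: {a,b}  A: {b}  B: {a,b}  C: {a,b}

Compute FOLLOW by fixpoint:
FOLLOW(S) := {$}
[1]
  B→C a: FOLLOW(C) ⊇ FIRST(a) = {a}; new: +{a}
  C→S: FOLLOW(S) ⊇ FOLLOW(C) ⊇ {a}; new: +{a}
  S→A b: FOLLOW(A) ⊇ FIRST(b) = {b}; new: +{b}
  S→a B: FOLLOW(B) ⊇ FOLLOW(S) ⊇ {$,a}; new: +{$,a}
  S→b C: FOLLOW(C) ⊇ FOLLOW(S) ⊇ {$,a}; new: +{$}
  FOLLOW[S]={$,a}  FOLLOW[A]={b}  FOLLOW[B]={$,a}  FOLLOW[C]={$,a}
[2]
  B→b A: FOLLOW(A) ⊇ FOLLOW(B) ⊇ {$,a}; new: +{$,a}
  FOLLOW[S]={$,a}  FOLLOW[A]={$,a,b}  FOLLOW[B]={$,a}  FOLLOW[C]={$,a}
[3] done
  FOLLOW[S]={$,a}  FOLLOW[A]={$,a,b}  FOLLOW[B]={$,a}  FOLLOW[C]={$,a}

FOLLOW(C) = ["$", "a"]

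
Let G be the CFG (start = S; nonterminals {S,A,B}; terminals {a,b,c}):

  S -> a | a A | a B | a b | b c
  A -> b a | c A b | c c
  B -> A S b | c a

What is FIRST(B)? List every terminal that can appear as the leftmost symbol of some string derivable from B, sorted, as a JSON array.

Compute FIRST by fixpoint:
round 1:
  A via A→b a: +{b}
  A via A→c A b: +{c}
  B via B→A S b: +{b,c}
  S via S→a: +{a}
  S via S→b c: +{b}
  FIRST[S]={a,b}  FIRST[A]={b,c}  FIRST[B]={b,c}
round 2: (no change)
  FIRST[S]={a,b}  FIRST[A]={b,c}  FIRST[B]={b,c}

FIRST(B) = ["b", "c"]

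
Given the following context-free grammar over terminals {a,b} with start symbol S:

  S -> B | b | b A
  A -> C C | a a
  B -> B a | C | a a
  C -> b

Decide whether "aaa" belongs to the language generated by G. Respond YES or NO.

CNF form of G:
  S -> B T0 | T0 T0 | T1 A | b
  A -> C C | T0 T0
  B -> B T0 | T0 T0 | b
  C -> b
  T0 -> a
  T1 -> b

CYK table (by increasing span):
  T[0,0] 'a' = {T0}  orig:{}
  T[1,1] 'a' = {T0}  orig:{}
  T[2,2] 'a' = {T0}  orig:{}
  T[0,1] 'aa' = {A,B,S}
  T[1,2] 'aa' = {A,B,S}
  T[0,2] 'aaa' = {B,S}

S ∈ T[0,2] ⇒ YES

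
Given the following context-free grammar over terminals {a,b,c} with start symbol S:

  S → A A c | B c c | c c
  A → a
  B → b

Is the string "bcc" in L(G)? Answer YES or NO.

CNF form of G:
  S -> A X1 | B X2 | T0 T0
  A -> a
  B -> b
  T0 -> c
  X1 -> A T0
  X2 -> T0 T0

CYK table (by increasing span):
  cell(0,0) b: {B}
  cell(1,1) c: {T0}  orig:{}
  cell(2,2) c: {T0}  orig:{}
  cell(0,1) bc: ∅
  cell(1,2) cc: {S,X2}  orig:{S}
  cell(0,2) bcc: {S}

S ∈ T[0,2] ⇒ YES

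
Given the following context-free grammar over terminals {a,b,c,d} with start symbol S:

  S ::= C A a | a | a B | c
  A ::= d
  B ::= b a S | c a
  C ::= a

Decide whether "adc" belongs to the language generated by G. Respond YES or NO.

CNF form of G:
  S -> C X4 | T1 B | a | c
  A -> d
  B -> T0 X3 | T2 T1
  C -> a
  T0 -> b
  T1 -> a
  T2 -> c
  X3 -> T1 S
  X4 -> A T1

CYK table (by increasing span):
  cell(0,0) a: {C,S,T1}  orig:{C,S}
  cell(1,1) d: {A}
  cell(2,2) c: {S,T2}  orig:{S}
  cell(0,1) ad: ∅
  cell(1,2) dc: ∅
  cell(0,2) adc: ∅

S ∉ T[0,2] ⇒ NO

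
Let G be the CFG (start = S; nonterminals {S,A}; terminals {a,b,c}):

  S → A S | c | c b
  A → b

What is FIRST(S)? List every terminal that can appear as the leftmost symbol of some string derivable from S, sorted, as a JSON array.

Compute FIRST by fixpoint:
round 1:
  A via A→b: +{b}
  S via S→A S: +{b}
  S via S→c: +{c}
  FIRST[S]={b,c}  FIRST[A]={b}
round 2: done
  FIRST[S]={b,c}  FIRST[A]={b}

FIRST(S) = ["b", "c"]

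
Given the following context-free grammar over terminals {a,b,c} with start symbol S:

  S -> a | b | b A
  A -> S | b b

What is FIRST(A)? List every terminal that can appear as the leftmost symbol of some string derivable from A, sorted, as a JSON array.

FIRST iteration:
round 1:
  A via A→b b: +{b}
  S via S→a: +{a}
  S via S→b: +{b}
  FIRST(S)={a,b}  FIRST(A)={b}
round 2:
  A via A→S: +{a}
  FIRST(S)={a,b}  FIRST(A)={a,b}
round 3: done
  FIRST(S)={a,b}  FIRST(A)={a,b}

FIRST(A) = ["a", "b"]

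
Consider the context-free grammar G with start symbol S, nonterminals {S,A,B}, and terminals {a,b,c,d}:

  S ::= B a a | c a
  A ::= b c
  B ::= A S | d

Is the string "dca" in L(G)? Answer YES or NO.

CNF form of G:
  S -> B X3 | T1 T2
  A -> T0 T1
  B -> A S | d
  T0 -> b
  T1 -> c
  T2 -> a
  X3 -> T2 T2

Fill CYK table bottom-up:
  [0..0]={B}  "d"
  [1..1]={T1}  "c"  orig:{}
  [2..2]={T2}  "a"  orig:{}
  [0..1]=∅  "dc"
  [1..2]={S}  "ca"
  [0..2]=∅  "dca"

S ∉ T[0,2] ⇒ NO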